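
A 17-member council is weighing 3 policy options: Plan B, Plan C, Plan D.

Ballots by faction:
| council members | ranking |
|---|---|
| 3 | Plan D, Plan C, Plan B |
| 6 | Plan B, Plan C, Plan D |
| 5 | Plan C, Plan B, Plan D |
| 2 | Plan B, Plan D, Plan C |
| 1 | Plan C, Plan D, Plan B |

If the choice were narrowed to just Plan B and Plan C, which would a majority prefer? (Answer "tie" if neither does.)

Ballots ranking Plan B above Plan C: 6 + 2 = 8.
Ballots ranking Plan C above Plan B: 17 − 8 = 9.
Plan C wins the head-to-head 9–8.

Plan C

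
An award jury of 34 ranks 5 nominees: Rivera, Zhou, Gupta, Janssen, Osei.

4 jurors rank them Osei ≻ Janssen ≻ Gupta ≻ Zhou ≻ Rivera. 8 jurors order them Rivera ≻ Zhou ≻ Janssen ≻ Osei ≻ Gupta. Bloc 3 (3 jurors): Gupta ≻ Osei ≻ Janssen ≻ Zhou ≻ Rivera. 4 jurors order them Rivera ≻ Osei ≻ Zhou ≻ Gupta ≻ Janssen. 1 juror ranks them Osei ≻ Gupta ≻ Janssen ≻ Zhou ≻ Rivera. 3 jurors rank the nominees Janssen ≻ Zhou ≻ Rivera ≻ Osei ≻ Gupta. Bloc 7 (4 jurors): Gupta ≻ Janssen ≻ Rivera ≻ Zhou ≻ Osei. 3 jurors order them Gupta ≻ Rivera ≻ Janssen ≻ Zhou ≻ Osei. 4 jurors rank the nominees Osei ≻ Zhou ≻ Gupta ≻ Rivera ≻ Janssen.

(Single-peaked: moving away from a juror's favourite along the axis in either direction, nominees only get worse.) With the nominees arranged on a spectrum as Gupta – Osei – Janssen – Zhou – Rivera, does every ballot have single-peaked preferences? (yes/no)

no

Axis positions: Gupta=1, Osei=2, Janssen=3, Zhou=4, Rivera=5.
Bloc 1 (peak Osei at position 2): ranking walks positions 2-3-1-4-5, expanding outward from the peak — single-peaked.
Bloc 2 (peak Rivera at position 5): ranking walks positions 5-4-3-2-1, expanding outward from the peak — single-peaked.
Bloc 3 (peak Gupta at position 1): ranking walks positions 1-2-3-4-5, expanding outward from the peak — single-peaked.
Bloc 4: ranking walks positions 5-2-4-1-3; Osei is ranked above Zhou even though Zhou lies between Osei and the peak Rivera on the axis — preferences dip and rise again. Not single-peaked.
Bloc 5 (peak Osei at position 2): ranking walks positions 2-1-3-4-5, expanding outward from the peak — single-peaked.
Bloc 6 (peak Janssen at position 3): ranking walks positions 3-4-5-2-1, expanding outward from the peak — single-peaked.
Bloc 7: ranking walks positions 1-3-5-4-2; Janssen is ranked above Osei even though Osei lies between Janssen and the peak Gupta on the axis — preferences dip and rise again. Not single-peaked.
Bloc 8: ranking walks positions 1-5-3-4-2; Rivera is ranked above Osei even though Osei lies between Rivera and the peak Gupta on the axis — preferences dip and rise again. Not single-peaked.
Bloc 9: ranking walks positions 2-4-1-5-3; Zhou is ranked above Janssen even though Janssen lies between Zhou and the peak Osei on the axis — preferences dip and rise again. Not single-peaked.
Bloc 4 violates single-peakedness, so the profile is not single-peaked on this axis.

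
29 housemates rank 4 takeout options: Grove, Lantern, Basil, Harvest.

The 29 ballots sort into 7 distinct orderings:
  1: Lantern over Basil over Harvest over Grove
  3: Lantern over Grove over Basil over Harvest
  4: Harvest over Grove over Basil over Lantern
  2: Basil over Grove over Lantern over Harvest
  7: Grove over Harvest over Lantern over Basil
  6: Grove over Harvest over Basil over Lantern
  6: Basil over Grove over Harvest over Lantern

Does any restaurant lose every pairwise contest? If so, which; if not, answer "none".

Lantern

Head-to-head results (29 friends):
Grove vs Lantern: 25 to 4, Grove.
Grove vs Basil: Grove, 20–9.
Grove vs Harvest: Grove, 24–5.
Lantern vs Basil: Lantern is ranked higher on 1+3+7 = 11 ballots, Basil on 18. Basil wins 18–11.
Lantern vs Harvest: Lantern preferred on 1+3+2 = 6 ballots; Harvest wins 23–6.
Basil vs Harvest: Basil preferred on 1+3+2+6 = 12 ballots; Harvest wins 17–12.
Only Lantern has no wins; Lantern is the Condorcet loser.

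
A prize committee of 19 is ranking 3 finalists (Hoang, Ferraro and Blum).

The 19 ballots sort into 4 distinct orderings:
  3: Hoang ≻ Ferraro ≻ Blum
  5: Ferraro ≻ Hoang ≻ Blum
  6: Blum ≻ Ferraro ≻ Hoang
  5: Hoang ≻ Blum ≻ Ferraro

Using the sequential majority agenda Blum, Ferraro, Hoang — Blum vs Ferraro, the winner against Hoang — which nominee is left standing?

Round 1: Blum vs Ferraro — 11–8, Blum advances.
Round 2: Blum vs Hoang — 6–13, Hoang advances.
The agenda winner is Hoang.

Hoang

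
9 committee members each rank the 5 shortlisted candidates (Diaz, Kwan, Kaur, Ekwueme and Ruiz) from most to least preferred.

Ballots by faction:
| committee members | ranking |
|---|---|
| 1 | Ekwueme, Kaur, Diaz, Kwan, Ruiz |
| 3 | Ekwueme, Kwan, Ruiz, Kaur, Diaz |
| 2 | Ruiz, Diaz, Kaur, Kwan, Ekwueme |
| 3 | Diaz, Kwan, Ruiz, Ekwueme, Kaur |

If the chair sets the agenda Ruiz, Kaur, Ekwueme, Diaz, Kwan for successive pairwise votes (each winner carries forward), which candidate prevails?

Round 1: Ruiz vs Kaur — 8–1, Ruiz advances.
Round 2: Ruiz vs Ekwueme — 5–4, Ruiz advances.
Round 3: Ruiz vs Diaz — 5–4, Ruiz advances.
Round 4: Ruiz vs Kwan — 2–7, Kwan advances.
Kwan survives the agenda.

Kwan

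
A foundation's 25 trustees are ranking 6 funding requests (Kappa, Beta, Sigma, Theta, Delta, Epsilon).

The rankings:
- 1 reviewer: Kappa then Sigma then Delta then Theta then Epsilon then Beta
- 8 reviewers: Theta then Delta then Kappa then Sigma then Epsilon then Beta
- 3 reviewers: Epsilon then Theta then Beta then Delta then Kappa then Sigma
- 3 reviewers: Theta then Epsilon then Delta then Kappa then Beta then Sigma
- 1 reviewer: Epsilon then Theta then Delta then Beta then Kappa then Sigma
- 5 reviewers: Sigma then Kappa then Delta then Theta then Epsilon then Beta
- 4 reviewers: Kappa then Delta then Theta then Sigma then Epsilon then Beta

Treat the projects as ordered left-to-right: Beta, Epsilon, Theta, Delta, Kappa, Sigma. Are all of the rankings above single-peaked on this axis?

Axis positions: Beta=1, Epsilon=2, Theta=3, Delta=4, Kappa=5, Sigma=6.
Faction 1 (peak Kappa at position 5): ranking walks positions 5-6-4-3-2-1, expanding outward from the peak — single-peaked.
Faction 2 (peak Theta at position 3): ranking walks positions 3-4-5-6-2-1, expanding outward from the peak — single-peaked.
Faction 3 (peak Epsilon at position 2): ranking walks positions 2-3-1-4-5-6, expanding outward from the peak — single-peaked.
Faction 4 (peak Theta at position 3): ranking walks positions 3-2-4-5-1-6, expanding outward from the peak — single-peaked.
Faction 5 (peak Epsilon at position 2): ranking walks positions 2-3-4-1-5-6, expanding outward from the peak — single-peaked.
Faction 6 (peak Sigma at position 6): ranking walks positions 6-5-4-3-2-1, expanding outward from the peak — single-peaked.
Faction 7 (peak Kappa at position 5): ranking walks positions 5-4-3-6-2-1, expanding outward from the peak — single-peaked.
Every ranking is single-peaked on this axis.

yes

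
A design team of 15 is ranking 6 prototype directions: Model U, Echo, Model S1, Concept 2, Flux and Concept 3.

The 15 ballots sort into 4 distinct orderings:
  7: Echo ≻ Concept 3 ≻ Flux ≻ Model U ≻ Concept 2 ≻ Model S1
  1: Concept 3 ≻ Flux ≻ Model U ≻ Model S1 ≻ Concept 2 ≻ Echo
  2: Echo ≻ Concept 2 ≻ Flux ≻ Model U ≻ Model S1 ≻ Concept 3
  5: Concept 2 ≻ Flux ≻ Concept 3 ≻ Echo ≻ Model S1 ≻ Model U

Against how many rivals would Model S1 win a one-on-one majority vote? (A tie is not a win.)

0

Model S1 against each rival (15 engineers):
Model S1 vs Model U: 5 for Model S1, 10 for Model U — Model U by 10–5.
Model S1 vs Echo: Echo, 14–1.
Model S1–Concept 2: Concept 2 14–1.
Model S1 vs Flux: Model S1 is ranked higher on 0 ballots, Flux on 15. Flux wins 15–0.
Model S1 vs Concept 3: Concept 3 wins 13–2.
Model S1 beats no one; loses to Model U, Echo, Concept 2, Flux, Concept 3 — 0 pairwise wins.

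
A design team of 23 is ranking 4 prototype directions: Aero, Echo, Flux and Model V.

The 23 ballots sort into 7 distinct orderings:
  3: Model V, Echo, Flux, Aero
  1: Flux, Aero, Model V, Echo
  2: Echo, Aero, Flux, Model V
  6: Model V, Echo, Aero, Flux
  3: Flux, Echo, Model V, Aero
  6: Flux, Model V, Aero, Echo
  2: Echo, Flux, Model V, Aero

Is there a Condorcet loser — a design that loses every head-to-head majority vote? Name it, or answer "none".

Aero

Pairwise majorities:
Aero–Echo: Echo 16–7.
Aero vs Flux: Flux wins 15–8.
Aero vs Model V: Model V wins 20–3.
Echo vs Flux: Echo is ranked higher on 3+2+6+2 = 13 ballots, Flux on 10. Echo wins 13–10.
Echo vs Model V: 2+3+2 = 7 for Echo, 16 for Model V — Model V by 16–7.
Flux vs Model V: Flux wins 14–9.
Only Aero has no wins; Aero is the Condorcet loser.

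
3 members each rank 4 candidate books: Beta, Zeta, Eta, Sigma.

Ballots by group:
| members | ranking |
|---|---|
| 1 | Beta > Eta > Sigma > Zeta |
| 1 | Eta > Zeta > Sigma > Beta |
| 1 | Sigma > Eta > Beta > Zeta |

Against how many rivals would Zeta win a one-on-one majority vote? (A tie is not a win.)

0

Zeta against each rival (3 members):
Zeta vs Beta: 1 to 2, Beta.
Zeta vs Eta: 0 for Zeta, 3 for Eta — Eta by 3–0.
Zeta vs Sigma: Zeta is ranked higher on 1 ballot, Sigma on 2. Sigma wins 2–1.
Zeta beats no one; loses to Beta, Eta, Sigma — 0 pairwise wins.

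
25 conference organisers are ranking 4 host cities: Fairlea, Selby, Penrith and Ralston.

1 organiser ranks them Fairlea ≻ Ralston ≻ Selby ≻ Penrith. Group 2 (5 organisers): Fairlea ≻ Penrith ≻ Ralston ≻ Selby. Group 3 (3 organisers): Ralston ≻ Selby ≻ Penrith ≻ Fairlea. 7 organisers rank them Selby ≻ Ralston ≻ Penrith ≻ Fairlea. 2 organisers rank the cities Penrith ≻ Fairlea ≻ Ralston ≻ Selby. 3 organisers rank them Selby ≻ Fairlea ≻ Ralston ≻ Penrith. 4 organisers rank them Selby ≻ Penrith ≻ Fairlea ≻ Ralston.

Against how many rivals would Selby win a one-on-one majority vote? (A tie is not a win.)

Selby against each rival (25 organisers):
Selby vs Fairlea: Selby preferred on 3+7+3+4 = 17 ballots; Selby wins 17–8.
Selby–Penrith: Selby 18–7.
Selby vs Ralston: Selby preferred on 7+3+4 = 14 ballots; Selby wins 14–11.
Selby beats Fairlea, Penrith, Ralston — 3 pairwise wins.

3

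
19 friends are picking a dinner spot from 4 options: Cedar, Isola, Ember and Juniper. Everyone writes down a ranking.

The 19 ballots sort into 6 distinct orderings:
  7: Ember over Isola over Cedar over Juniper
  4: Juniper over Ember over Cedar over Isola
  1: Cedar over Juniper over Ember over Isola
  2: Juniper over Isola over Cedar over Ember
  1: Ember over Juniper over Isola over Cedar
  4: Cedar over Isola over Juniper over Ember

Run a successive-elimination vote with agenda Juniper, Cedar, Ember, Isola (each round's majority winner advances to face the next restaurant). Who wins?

Round 1: Juniper vs Cedar — 7–12, Cedar advances.
Round 2: Cedar vs Ember — 7–12, Ember advances.
Round 3: Ember vs Isola — 13–6, Ember advances.
Ember survives the agenda.

Ember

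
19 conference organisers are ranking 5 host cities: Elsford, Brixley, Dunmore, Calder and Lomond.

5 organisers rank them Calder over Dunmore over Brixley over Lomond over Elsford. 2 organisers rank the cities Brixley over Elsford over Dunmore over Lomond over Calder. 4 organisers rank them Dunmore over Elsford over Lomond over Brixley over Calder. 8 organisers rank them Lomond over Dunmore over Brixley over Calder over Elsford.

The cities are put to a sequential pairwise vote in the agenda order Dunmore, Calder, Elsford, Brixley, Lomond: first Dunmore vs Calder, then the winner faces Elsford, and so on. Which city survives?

Dunmore

Round 1: Dunmore vs Calder — 14–5, Dunmore advances.
Round 2: Dunmore vs Elsford — 17–2, Dunmore advances.
Round 3: Dunmore vs Brixley — 17–2, Dunmore advances.
Round 4: Dunmore vs Lomond — 11–8, Dunmore advances.
Dunmore survives the agenda.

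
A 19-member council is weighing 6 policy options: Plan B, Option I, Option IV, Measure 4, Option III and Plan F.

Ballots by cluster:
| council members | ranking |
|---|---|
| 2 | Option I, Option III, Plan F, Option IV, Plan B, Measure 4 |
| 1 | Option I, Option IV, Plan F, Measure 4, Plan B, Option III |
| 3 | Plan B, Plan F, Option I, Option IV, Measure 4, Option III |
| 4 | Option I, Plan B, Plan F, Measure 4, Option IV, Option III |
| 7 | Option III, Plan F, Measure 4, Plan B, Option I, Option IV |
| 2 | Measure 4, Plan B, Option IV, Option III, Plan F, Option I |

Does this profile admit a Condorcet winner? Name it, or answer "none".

Pairwise majorities:
Plan B vs Option I: Plan B preferred on 3+7+2 = 12 ballots; Plan B wins 12–7.
Plan B vs Option IV: 16 to 3, Plan B.
Plan B vs Measure 4: Plan B preferred on 2+3+4 = 9 ballots; Measure 4 wins 10–9.
Plan B–Option III: Plan B 10–9.
Plan B vs Plan F: 3+4+2 = 9 for Plan B, 10 for Plan F — Plan F by 10–9.
Option I vs Option IV: 2+1+3+4+7 = 17 for Option I, 2 for Option IV — Option I by 17–2.
Option I vs Measure 4: Option I preferred on 2+1+3+4 = 10 ballots; Option I wins 10–9.
Option I vs Option III: 10 to 9, Option I.
Option I–Plan F: Plan F 12–7.
Option IV vs Measure 4: 6 to 13, Measure 4.
Option IV vs Option III: Option IV wins 10–9.
Option IV vs Plan F: Plan F, 16–3.
Measure 4 vs Option III: Measure 4, 10–9.
Measure 4 vs Plan F: Measure 4 is ranked higher on 2 ballots, Plan F on 17. Plan F wins 17–2.
Option III vs Plan F: Option III, 11–8.
No option is unbeaten: Plan B loses to Measure 4; Option I loses to Plan B; Option IV loses to Plan B; Measure 4 loses to Option I; Option III loses to Plan B; Plan F loses to Option III. In particular Plan B > Option I > Measure 4 > Plan B is a majority cycle — no Condorcet winner exists.

none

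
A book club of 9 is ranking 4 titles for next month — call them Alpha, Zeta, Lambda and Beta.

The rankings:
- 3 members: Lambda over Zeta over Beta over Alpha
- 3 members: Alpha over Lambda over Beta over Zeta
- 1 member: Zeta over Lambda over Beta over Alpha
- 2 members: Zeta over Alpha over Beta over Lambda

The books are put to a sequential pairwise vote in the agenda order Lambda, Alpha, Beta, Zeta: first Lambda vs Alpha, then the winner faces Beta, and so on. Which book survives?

Zeta

Round 1: Lambda vs Alpha — 4–5, Alpha advances.
Round 2: Alpha vs Beta — 5–4, Alpha advances.
Round 3: Alpha vs Zeta — 3–6, Zeta advances.
The agenda winner is Zeta.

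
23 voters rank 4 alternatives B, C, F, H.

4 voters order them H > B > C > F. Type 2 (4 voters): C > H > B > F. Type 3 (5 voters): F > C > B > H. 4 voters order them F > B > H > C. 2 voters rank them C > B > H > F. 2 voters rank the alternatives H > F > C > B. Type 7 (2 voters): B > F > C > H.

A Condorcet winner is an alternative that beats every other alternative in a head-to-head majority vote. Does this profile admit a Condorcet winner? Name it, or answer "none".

none

Pairwise majorities:
B vs C: B is ranked higher on 4+4+2 = 10 ballots, C on 13. C wins 13–10.
B vs F: B is ranked higher on 4+4+2+2 = 12 ballots, F on 11. B wins 12–11.
B vs H: B preferred on 5+4+2+2 = 13 ballots; B wins 13–10.
C vs F: 4+4+2 = 10 for C, 13 for F — F by 13–10.
C vs H: C preferred on 4+5+2+2 = 13 ballots; C wins 13–10.
F vs H: F preferred on 5+4+2 = 11 ballots; H wins 12–11.
Each alternative drops at least one matchup (B loses to C; C loses to F; F loses to B; H loses to B); the cycle B > F > C > B rules out a Condorcet winner.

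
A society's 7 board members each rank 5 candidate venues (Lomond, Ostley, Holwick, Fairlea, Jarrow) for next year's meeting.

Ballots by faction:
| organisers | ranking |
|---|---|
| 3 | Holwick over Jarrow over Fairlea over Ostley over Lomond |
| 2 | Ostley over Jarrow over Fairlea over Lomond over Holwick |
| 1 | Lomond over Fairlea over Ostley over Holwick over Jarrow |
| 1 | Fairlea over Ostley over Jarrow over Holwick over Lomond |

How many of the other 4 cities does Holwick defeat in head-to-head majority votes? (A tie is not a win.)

2

Holwick against each rival (7 organisers):
Holwick vs Lomond: Holwick preferred on 3+1 = 4 ballots; Holwick wins 4–3.
Holwick vs Ostley: Holwick preferred on 3 ballots; Ostley wins 4–3.
Holwick vs Fairlea: Fairlea wins 4–3.
Holwick vs Jarrow: 3+1 = 4 for Holwick, 3 for Jarrow — Holwick by 4–3.
Holwick beats Lomond, Jarrow; loses to Ostley, Fairlea — 2 pairwise wins.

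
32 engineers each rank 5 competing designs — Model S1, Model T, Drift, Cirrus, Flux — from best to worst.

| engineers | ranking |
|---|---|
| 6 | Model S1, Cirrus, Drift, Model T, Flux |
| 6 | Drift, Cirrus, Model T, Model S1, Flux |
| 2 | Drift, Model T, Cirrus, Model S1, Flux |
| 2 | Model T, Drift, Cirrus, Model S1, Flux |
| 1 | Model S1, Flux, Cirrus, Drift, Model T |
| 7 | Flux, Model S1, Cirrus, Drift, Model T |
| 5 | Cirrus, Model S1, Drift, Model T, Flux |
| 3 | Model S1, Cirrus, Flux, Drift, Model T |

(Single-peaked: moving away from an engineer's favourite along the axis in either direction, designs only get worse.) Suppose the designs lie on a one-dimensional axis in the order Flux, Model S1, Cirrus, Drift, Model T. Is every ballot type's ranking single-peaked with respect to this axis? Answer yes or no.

Axis positions: Flux=1, Model S1=2, Cirrus=3, Drift=4, Model T=5.
Ballot type 1 (peak Model S1 at position 2): ranking walks positions 2-3-4-5-1, expanding outward from the peak — single-peaked.
Ballot type 2 (peak Drift at position 4): ranking walks positions 4-3-5-2-1, expanding outward from the peak — single-peaked.
Ballot type 3 (peak Drift at position 4): ranking walks positions 4-5-3-2-1, expanding outward from the peak — single-peaked.
Ballot type 4 (peak Model T at position 5): ranking walks positions 5-4-3-2-1, expanding outward from the peak — single-peaked.
Ballot type 5 (peak Model S1 at position 2): ranking walks positions 2-1-3-4-5, expanding outward from the peak — single-peaked.
Ballot type 6 (peak Flux at position 1): ranking walks positions 1-2-3-4-5, expanding outward from the peak — single-peaked.
Ballot type 7 (peak Cirrus at position 3): ranking walks positions 3-2-4-5-1, expanding outward from the peak — single-peaked.
Ballot type 8 (peak Model S1 at position 2): ranking walks positions 2-3-1-4-5, expanding outward from the peak — single-peaked.
Every ranking is single-peaked on this axis.

yes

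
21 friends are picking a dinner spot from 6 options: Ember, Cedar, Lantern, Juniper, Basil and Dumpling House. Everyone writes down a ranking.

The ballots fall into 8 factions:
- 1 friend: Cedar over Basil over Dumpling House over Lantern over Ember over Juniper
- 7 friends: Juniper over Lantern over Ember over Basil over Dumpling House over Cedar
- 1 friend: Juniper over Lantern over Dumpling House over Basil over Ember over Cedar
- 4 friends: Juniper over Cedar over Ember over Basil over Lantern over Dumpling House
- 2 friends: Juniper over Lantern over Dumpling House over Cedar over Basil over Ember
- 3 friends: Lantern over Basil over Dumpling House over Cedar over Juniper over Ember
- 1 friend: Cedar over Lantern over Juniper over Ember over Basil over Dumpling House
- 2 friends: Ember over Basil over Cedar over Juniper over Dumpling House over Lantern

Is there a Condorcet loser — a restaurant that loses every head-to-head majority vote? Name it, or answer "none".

Pairwise majorities:
Ember vs Cedar: 10 to 11, Cedar.
Ember vs Lantern: Lantern wins 15–6.
Ember vs Juniper: 3 to 18, Juniper.
Ember–Basil: Ember 14–7.
Ember vs Dumpling House: Ember, 14–7.
Cedar vs Lantern: 1+4+1+2 = 8 for Cedar, 13 for Lantern — Lantern by 13–8.
Cedar–Juniper: Juniper 14–7.
Cedar vs Basil: 8 to 13, Basil.
Cedar vs Dumpling House: Dumpling House wins 13–8.
Lantern vs Juniper: 5 to 16, Juniper.
Lantern vs Basil: Lantern, 14–7.
Lantern vs Dumpling House: Lantern wins 18–3.
Juniper vs Basil: Juniper wins 15–6.
Juniper–Dumpling House: Juniper 17–4.
Basil vs Dumpling House: 18 to 3, Basil.
No restaurant is winless: Ember beats Basil; Cedar beats Ember; Lantern beats Ember; Juniper beats Ember; Basil beats Cedar; Dumpling House beats Cedar. There is no Condorcet loser.

none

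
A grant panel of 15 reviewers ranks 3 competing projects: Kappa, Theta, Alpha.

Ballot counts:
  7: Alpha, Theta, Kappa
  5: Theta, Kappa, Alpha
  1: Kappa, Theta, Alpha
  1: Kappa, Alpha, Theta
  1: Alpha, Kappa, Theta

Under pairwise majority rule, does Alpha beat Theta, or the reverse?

Alpha

Ballots ranking Alpha above Theta: 7 + 1 + 1 = 9.
Ballots ranking Theta above Alpha: 15 − 9 = 6.
Alpha wins the head-to-head 9–6.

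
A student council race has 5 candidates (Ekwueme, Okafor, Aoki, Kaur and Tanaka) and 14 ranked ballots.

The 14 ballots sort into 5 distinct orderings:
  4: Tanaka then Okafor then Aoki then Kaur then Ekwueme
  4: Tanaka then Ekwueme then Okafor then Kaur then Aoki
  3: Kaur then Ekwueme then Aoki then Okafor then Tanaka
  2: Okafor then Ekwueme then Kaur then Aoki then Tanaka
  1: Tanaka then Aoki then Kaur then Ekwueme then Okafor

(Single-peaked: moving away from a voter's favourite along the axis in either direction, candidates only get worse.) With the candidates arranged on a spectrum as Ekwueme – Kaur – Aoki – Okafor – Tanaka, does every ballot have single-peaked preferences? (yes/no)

no

Axis positions: Ekwueme=1, Kaur=2, Aoki=3, Okafor=4, Tanaka=5.
Ballot type 1 (peak Tanaka at position 5): ranking walks positions 5-4-3-2-1, expanding outward from the peak — single-peaked.
Ballot type 2: ranking walks positions 5-1-4-2-3; Ekwueme is ranked above Okafor even though Okafor lies between Ekwueme and the peak Tanaka on the axis — preferences dip and rise again. Not single-peaked.
Ballot type 3 (peak Kaur at position 2): ranking walks positions 2-1-3-4-5, expanding outward from the peak — single-peaked.
Ballot type 4: ranking walks positions 4-1-2-3-5; Ekwueme is ranked above Aoki even though Aoki lies between Ekwueme and the peak Okafor on the axis — preferences dip and rise again. Not single-peaked.
Ballot type 5: ranking walks positions 5-3-2-1-4; Aoki is ranked above Okafor even though Okafor lies between Aoki and the peak Tanaka on the axis — preferences dip and rise again. Not single-peaked.
Ballot type 2 violates single-peakedness, so the profile is not single-peaked on this axis.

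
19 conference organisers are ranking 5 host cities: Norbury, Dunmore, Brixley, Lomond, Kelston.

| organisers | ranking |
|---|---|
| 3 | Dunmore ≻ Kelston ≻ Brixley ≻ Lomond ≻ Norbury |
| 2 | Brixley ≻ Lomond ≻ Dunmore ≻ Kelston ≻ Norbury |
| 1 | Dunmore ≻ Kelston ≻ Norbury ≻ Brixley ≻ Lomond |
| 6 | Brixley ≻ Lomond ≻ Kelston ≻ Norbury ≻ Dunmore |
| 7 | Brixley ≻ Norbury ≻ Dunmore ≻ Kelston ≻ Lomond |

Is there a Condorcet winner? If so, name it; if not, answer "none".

Brixley

Head-to-head results (19 organisers):
Norbury vs Dunmore: Norbury, 13–6.
Norbury vs Brixley: Brixley, 18–1.
Norbury vs Lomond: 1+7 = 8 for Norbury, 11 for Lomond — Lomond by 11–8.
Norbury vs Kelston: Norbury is ranked higher on 7 ballots, Kelston on 12. Kelston wins 12–7.
Dunmore vs Brixley: Dunmore is ranked higher on 3+1 = 4 ballots, Brixley on 15. Brixley wins 15–4.
Dunmore–Lomond: Dunmore 11–8.
Dunmore–Kelston: Dunmore 13–6.
Brixley–Lomond: Brixley 19–0.
Brixley vs Kelston: 2+6+7 = 15 for Brixley, 4 for Kelston — Brixley by 15–4.
Lomond vs Kelston: Lomond is ranked higher on 2+6 = 8 ballots, Kelston on 11. Kelston wins 11–8.
Only Brixley has no losses; Brixley is the Condorcet winner.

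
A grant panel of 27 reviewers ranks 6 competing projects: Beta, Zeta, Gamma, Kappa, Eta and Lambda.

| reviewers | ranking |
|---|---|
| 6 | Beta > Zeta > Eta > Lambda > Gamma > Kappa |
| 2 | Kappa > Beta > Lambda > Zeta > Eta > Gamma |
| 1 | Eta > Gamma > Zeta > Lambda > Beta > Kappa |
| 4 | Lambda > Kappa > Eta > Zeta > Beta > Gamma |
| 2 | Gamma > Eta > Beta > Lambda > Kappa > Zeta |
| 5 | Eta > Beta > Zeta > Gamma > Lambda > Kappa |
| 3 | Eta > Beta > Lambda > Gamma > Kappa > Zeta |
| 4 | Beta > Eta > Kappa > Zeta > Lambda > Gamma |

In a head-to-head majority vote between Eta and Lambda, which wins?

Eta

Ballots ranking Eta above Lambda: 6 + 1 + 2 + 5 + 3 + 4 = 21.
Ballots ranking Lambda above Eta: 27 − 21 = 6.
Eta wins the head-to-head 21–6.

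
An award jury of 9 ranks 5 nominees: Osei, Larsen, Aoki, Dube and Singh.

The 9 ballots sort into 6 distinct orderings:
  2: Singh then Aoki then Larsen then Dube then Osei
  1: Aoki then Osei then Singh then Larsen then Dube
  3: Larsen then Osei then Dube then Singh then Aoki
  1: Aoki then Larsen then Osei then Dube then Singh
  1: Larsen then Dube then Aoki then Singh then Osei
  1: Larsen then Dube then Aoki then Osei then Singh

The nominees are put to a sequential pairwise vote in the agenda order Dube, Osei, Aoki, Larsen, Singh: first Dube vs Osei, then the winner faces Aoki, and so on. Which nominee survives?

Larsen

Round 1: Dube vs Osei — 4–5, Osei advances.
Round 2: Osei vs Aoki — 3–6, Aoki advances.
Round 3: Aoki vs Larsen — 4–5, Larsen advances.
Round 4: Larsen vs Singh — 6–3, Larsen advances.
The agenda winner is Larsen.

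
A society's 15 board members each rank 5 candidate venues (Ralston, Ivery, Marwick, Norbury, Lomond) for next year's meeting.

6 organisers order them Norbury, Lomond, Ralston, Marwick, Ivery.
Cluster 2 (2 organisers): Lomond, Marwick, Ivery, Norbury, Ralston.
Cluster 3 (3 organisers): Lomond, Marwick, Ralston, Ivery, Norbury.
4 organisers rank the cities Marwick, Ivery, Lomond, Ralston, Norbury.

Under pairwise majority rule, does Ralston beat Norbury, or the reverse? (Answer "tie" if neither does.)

Ballots ranking Ralston above Norbury: 3 + 4 = 7.
Ballots ranking Norbury above Ralston: 15 − 7 = 8.
Norbury wins the head-to-head 8–7.

Norbury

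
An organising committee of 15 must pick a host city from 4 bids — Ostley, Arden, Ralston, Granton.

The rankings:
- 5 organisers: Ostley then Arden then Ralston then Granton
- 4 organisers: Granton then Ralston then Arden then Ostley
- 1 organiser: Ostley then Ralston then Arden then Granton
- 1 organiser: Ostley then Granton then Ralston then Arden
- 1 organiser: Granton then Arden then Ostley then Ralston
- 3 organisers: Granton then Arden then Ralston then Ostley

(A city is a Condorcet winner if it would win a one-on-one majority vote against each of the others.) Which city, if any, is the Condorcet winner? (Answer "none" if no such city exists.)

Granton

Pairwise majorities:
Ostley vs Arden: Ostley preferred on 5+1+1 = 7 ballots; Arden wins 8–7.
Ostley vs Ralston: Ostley, 8–7.
Ostley vs Granton: Ostley is ranked higher on 5+1+1 = 7 ballots, Granton on 8. Granton wins 8–7.
Arden vs Ralston: Arden wins 9–6.
Arden vs Granton: 5+1 = 6 for Arden, 9 for Granton — Granton by 9–6.
Ralston vs Granton: Ralston preferred on 5+1 = 6 ballots; Granton wins 9–6.
Granton defeats every rival head-to-head and is the Condorcet winner.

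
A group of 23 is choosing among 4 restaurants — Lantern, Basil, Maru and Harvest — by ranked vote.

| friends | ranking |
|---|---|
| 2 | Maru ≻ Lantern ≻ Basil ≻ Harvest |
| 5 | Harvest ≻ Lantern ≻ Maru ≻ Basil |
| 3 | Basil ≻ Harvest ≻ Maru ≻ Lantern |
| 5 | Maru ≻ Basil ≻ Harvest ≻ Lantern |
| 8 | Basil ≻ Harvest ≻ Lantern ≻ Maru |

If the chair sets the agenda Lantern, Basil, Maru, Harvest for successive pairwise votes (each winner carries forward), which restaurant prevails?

Round 1: Lantern vs Basil — 7–16, Basil advances.
Round 2: Basil vs Maru — 11–12, Maru advances.
Round 3: Maru vs Harvest — 7–16, Harvest advances.
The agenda winner is Harvest.

Harvest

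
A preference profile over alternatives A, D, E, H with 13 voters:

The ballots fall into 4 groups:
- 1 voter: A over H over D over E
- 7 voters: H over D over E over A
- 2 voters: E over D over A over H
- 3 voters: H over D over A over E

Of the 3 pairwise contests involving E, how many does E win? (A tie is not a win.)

1

E against each rival (13 voters):
E vs A: E preferred on 7+2 = 9 ballots; E wins 9–4.
E vs D: 2 to 11, D.
E vs H: 2 to 11, H.
E beats A; loses to D, H — 1 pairwise win.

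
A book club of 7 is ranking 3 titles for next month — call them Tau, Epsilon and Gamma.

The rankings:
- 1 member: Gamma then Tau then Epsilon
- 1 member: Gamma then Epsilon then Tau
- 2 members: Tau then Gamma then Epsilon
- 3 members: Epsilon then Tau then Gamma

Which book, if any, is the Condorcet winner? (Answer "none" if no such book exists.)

none

Check each pair by majority over 7 ballots:
Tau vs Epsilon: Tau is ranked higher on 1+2 = 3 ballots, Epsilon on 4. Epsilon wins 4–3.
Tau vs Gamma: Tau wins 5–2.
Epsilon vs Gamma: Gamma, 4–3.
Each book drops at least one matchup (Tau loses to Epsilon; Epsilon loses to Gamma; Gamma loses to Tau); the cycle Tau beats Gamma beats Epsilon beats Tau rules out a Condorcet winner.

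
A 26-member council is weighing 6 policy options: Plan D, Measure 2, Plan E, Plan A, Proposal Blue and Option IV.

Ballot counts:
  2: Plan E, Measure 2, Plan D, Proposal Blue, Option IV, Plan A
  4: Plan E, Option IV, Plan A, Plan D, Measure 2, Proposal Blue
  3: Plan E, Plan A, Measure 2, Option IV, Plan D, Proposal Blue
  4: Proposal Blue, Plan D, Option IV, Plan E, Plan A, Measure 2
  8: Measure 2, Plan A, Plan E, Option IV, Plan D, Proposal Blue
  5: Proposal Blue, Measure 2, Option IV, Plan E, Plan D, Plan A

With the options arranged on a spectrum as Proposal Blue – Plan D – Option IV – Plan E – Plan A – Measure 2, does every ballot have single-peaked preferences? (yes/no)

Axis positions: Proposal Blue=1, Plan D=2, Option IV=3, Plan E=4, Plan A=5, Measure 2=6.
Bloc 1: ranking walks positions 4-6-2-1-3-5; Measure 2 is ranked above Plan A even though Plan A lies between Measure 2 and the peak Plan E on the axis — preferences dip and rise again. Not single-peaked.
Bloc 2 (peak Plan E at position 4): ranking walks positions 4-3-5-2-6-1, expanding outward from the peak — single-peaked.
Bloc 3 (peak Plan E at position 4): ranking walks positions 4-5-6-3-2-1, expanding outward from the peak — single-peaked.
Bloc 4 (peak Proposal Blue at position 1): ranking walks positions 1-2-3-4-5-6, expanding outward from the peak — single-peaked.
Bloc 5 (peak Measure 2 at position 6): ranking walks positions 6-5-4-3-2-1, expanding outward from the peak — single-peaked.
Bloc 6: ranking walks positions 1-6-3-4-2-5; Measure 2 is ranked above Plan D even though Plan D lies between Measure 2 and the peak Proposal Blue on the axis — preferences dip and rise again. Not single-peaked.
Bloc 1 violates single-peakedness, so the profile is not single-peaked on this axis.

no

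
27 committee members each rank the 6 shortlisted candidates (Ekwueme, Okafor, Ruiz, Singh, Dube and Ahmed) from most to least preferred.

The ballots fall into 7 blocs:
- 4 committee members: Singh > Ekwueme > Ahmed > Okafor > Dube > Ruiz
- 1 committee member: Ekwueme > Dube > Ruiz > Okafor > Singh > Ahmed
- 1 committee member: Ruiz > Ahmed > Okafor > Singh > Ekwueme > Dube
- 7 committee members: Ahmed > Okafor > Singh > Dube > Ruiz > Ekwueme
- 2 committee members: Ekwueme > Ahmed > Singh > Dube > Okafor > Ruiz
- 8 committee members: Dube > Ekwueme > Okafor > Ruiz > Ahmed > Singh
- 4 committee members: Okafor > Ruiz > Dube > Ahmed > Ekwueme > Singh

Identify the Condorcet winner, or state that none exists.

none

Pairwise majorities:
Ekwueme vs Okafor: Ekwueme, 15–12.
Ekwueme vs Ruiz: Ekwueme, 15–12.
Ekwueme vs Singh: 1+2+8+4 = 15 for Ekwueme, 12 for Singh — Ekwueme by 15–12.
Ekwueme vs Dube: 8 to 19, Dube.
Ekwueme–Ahmed: Ekwueme 15–12.
Okafor vs Ruiz: Okafor is ranked higher on 4+7+2+8+4 = 25 ballots, Ruiz on 2. Okafor wins 25–2.
Okafor vs Singh: Okafor, 21–6.
Okafor–Dube: Okafor 16–11.
Okafor–Ahmed: Ahmed 14–13.
Ruiz vs Singh: Ruiz wins 14–13.
Ruiz vs Dube: Dube wins 22–5.
Ruiz vs Ahmed: Ruiz wins 14–13.
Singh–Dube: Singh 14–13.
Singh vs Ahmed: Ahmed, 22–5.
Dube vs Ahmed: 1+8+4 = 13 for Dube, 14 for Ahmed — Ahmed by 14–13.
Every candidate loses at least once (Ekwueme loses to Dube; Okafor loses to Ekwueme; Ruiz loses to Ekwueme; Singh loses to Ekwueme; Dube loses to Okafor; Ahmed loses to Ekwueme). The majority relation contains the cycle Ekwueme beats Okafor beats Dube beats Ekwueme, so there is no Condorcet winner.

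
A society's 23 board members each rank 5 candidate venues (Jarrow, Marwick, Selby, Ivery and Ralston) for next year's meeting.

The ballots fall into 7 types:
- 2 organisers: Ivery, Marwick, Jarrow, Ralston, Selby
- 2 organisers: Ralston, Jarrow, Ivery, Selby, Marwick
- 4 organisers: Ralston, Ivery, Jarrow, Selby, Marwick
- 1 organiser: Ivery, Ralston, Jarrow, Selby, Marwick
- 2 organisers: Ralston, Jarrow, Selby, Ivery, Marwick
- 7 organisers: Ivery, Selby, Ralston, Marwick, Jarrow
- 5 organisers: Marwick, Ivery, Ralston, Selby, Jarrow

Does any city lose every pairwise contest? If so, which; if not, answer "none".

Pairwise majorities:
Jarrow vs Marwick: Marwick wins 14–9.
Jarrow–Selby: Selby 12–11.
Jarrow vs Ivery: 4 to 19, Ivery.
Jarrow vs Ralston: 2 to 21, Ralston.
Marwick vs Selby: Selby wins 16–7.
Marwick vs Ivery: Ivery wins 18–5.
Marwick vs Ralston: Ralston, 16–7.
Selby vs Ivery: 2 to 21, Ivery.
Selby vs Ralston: Selby is ranked higher on 7 ballots, Ralston on 16. Ralston wins 16–7.
Ivery–Ralston: Ivery 15–8.
Jarrow is beaten in every head-to-head and is the Condorcet loser.

Jarrow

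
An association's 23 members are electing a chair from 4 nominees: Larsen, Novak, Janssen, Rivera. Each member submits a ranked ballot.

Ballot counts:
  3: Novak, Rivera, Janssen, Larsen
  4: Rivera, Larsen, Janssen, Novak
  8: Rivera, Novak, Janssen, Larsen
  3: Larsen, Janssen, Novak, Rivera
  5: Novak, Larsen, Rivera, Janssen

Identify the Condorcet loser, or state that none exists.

Pairwise majorities:
Larsen vs Novak: 7 to 16, Novak.
Larsen–Janssen: Larsen 12–11.
Larsen vs Rivera: 8 to 15, Rivera.
Novak vs Janssen: Novak preferred on 3+8+5 = 16 ballots; Novak wins 16–7.
Novak vs Rivera: Rivera wins 12–11.
Janssen vs Rivera: Rivera, 20–3.
Only Janssen has no wins; Janssen is the Condorcet loser.

Janssen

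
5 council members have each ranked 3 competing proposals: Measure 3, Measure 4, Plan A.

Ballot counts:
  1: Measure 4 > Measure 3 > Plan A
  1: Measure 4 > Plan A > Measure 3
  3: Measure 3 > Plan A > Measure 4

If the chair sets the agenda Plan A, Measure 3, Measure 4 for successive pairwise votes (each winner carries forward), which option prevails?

Round 1: Plan A vs Measure 3 — 1–4, Measure 3 advances.
Round 2: Measure 3 vs Measure 4 — 3–2, Measure 3 advances.
Measure 3 survives the agenda.

Measure 3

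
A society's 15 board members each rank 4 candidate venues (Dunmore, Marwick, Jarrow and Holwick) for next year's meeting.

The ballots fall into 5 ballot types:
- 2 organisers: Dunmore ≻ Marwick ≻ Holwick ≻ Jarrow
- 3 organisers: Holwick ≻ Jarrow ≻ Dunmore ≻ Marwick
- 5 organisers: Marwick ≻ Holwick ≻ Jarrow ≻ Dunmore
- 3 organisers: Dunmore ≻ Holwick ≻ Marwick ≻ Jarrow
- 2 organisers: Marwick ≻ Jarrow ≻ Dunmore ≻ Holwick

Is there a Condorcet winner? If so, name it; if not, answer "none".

Head-to-head results (15 organisers):
Dunmore vs Marwick: Dunmore is ranked higher on 2+3+3 = 8 ballots, Marwick on 7. Dunmore wins 8–7.
Dunmore vs Jarrow: 5 to 10, Jarrow.
Dunmore vs Holwick: 7 to 8, Holwick.
Marwick vs Jarrow: Marwick preferred on 2+5+3+2 = 12 ballots; Marwick wins 12–3.
Marwick vs Holwick: 2+5+2 = 9 for Marwick, 6 for Holwick — Marwick by 9–6.
Jarrow vs Holwick: 2 for Jarrow, 13 for Holwick — Holwick by 13–2.
Each city drops at least one matchup (Dunmore loses to Jarrow; Marwick loses to Dunmore; Jarrow loses to Marwick; Holwick loses to Marwick); the cycle Dunmore > Marwick > Jarrow > Dunmore rules out a Condorcet winner.

none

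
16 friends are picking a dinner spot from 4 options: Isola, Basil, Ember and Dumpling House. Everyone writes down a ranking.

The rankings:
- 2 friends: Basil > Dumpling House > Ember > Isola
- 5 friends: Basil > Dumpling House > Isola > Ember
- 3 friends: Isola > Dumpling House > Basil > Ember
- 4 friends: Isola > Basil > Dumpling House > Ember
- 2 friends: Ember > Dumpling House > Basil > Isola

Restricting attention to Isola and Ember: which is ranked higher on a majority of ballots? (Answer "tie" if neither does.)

Isola

Ballots ranking Isola above Ember: 5 + 3 + 4 = 12.
Ballots ranking Ember above Isola: 16 − 12 = 4.
Isola wins the head-to-head 12–4.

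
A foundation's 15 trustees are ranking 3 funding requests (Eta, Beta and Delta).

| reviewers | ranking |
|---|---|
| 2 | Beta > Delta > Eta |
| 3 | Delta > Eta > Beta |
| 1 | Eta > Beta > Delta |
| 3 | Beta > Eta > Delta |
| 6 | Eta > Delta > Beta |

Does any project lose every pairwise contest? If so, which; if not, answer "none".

Head-to-head results (15 reviewers):
Eta vs Beta: 3+1+6 = 10 for Eta, 5 for Beta — Eta by 10–5.
Eta vs Delta: Eta, 10–5.
Beta vs Delta: 2+1+3 = 6 for Beta, 9 for Delta — Delta by 9–6.
Only Beta has no wins; Beta is the Condorcet loser.

Beta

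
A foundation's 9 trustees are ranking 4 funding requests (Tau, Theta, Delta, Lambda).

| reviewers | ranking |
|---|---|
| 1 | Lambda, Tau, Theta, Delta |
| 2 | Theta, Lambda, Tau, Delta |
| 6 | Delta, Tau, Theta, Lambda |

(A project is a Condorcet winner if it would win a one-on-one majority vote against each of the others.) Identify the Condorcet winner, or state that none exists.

Delta

Check each pair by majority over 9 ballots:
Tau vs Theta: Tau is ranked higher on 1+6 = 7 ballots, Theta on 2. Tau wins 7–2.
Tau vs Delta: 3 to 6, Delta.
Tau vs Lambda: 6 for Tau, 3 for Lambda — Tau by 6–3.
Theta vs Delta: Theta preferred on 1+2 = 3 ballots; Delta wins 6–3.
Theta vs Lambda: 2+6 = 8 for Theta, 1 for Lambda — Theta by 8–1.
Delta vs Lambda: Delta is ranked higher on 6 ballots, Lambda on 3. Delta wins 6–3.
Delta beats each of Tau, Theta, Lambda — Delta is the Condorcet winner.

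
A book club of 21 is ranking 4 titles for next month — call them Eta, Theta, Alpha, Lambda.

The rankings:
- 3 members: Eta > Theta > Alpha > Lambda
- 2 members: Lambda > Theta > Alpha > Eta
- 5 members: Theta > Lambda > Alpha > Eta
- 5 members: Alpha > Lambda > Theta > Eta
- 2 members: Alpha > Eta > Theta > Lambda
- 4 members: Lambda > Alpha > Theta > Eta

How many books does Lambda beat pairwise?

3

Lambda against each rival (21 members):
Lambda vs Eta: 16 to 5, Lambda.
Lambda vs Theta: Lambda wins 11–10.
Lambda vs Alpha: Lambda, 11–10.
Lambda beats Eta, Theta, Alpha — 3 pairwise wins.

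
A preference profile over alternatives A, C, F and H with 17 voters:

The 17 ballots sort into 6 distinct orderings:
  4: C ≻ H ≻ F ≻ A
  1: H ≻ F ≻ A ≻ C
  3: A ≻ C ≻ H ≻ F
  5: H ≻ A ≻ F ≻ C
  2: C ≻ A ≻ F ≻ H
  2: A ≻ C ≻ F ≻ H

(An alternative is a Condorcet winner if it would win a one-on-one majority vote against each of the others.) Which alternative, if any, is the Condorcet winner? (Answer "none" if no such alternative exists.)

none

Pairwise majorities:
A vs C: 1+3+5+2 = 11 for A, 6 for C — A by 11–6.
A vs F: A wins 12–5.
A vs H: A is ranked higher on 3+2+2 = 7 ballots, H on 10. H wins 10–7.
C vs F: C is ranked higher on 4+3+2+2 = 11 ballots, F on 6. C wins 11–6.
C vs H: C preferred on 4+3+2+2 = 11 ballots; C wins 11–6.
F vs H: F is ranked higher on 2+2 = 4 ballots, H on 13. H wins 13–4.
Each alternative drops at least one matchup (A loses to H; C loses to A; F loses to A; H loses to C); the cycle A beats C beats H beats A rules out a Condorcet winner.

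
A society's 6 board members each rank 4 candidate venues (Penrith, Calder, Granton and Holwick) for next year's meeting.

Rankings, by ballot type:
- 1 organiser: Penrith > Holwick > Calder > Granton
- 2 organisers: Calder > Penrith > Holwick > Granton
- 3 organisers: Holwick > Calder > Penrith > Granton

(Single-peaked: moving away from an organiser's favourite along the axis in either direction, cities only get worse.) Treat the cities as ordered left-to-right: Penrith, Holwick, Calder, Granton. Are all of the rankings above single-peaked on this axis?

Axis positions: Penrith=1, Holwick=2, Calder=3, Granton=4.
Ballot type 1 (peak Penrith at position 1): ranking walks positions 1-2-3-4, expanding outward from the peak — single-peaked.
Ballot type 2: ranking walks positions 3-1-2-4; Penrith is ranked above Holwick even though Holwick lies between Penrith and the peak Calder on the axis — preferences dip and rise again. Not single-peaked.
Ballot type 3 (peak Holwick at position 2): ranking walks positions 2-3-1-4, expanding outward from the peak — single-peaked.
Ballot type 2 violates single-peakedness, so the profile is not single-peaked on this axis.

no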